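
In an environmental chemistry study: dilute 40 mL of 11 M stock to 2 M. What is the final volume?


C1V1 = C2V2
11 × 40 = 2 × V2
V2 = 440/2 = 220.0 mL

220.0 mL


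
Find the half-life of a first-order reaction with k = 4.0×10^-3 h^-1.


t½ = ln2/k = 0.693147/(4.0×10^-3 h^-1)
= 173.3 h

173.3 h


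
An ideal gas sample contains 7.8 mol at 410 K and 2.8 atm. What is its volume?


PV = nRT  (R = 0.08206 L·atm/(mol·K))
V = nRT/P = 7.8×0.08206×410/2.8
= 93.724 L

93.724 L


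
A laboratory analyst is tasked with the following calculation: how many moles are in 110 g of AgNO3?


M(AgNO3) = 169.88 g/mol
n = mass/M = 110/169.88 = 0.6475 mol

0.6475 mol


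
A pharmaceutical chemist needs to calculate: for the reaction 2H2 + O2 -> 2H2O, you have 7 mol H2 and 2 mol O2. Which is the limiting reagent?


Mole ratio available / coefficient:
  H2: 7/2 = 3.500
  O2: 2/1 = 2.000
Smaller ratio is limiting.

O2


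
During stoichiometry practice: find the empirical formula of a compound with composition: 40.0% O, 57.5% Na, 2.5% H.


Assume 100 g sample. Moles of each element:
  O: 40.0/16.0 = 2.5 mol
  Na: 57.5/22.99 = 2.501 mol
  H: 2.5/1.008 = 2.48 mol
Divide by smallest (2.48):
  O: 2.5/2.48 = 1.01
  Na: 2.501/2.48 = 1.01
  H: 2.48/2.48 = 1.0
Empirical formula: NaOH

NaOH


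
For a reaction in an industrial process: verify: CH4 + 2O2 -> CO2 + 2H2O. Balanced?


Equation: CH4 + 2O2 -> CO2 + 2H2O
Check atoms: C: 1=1, H: 4=4, O: 4=4
Balanced

Yes, balanced


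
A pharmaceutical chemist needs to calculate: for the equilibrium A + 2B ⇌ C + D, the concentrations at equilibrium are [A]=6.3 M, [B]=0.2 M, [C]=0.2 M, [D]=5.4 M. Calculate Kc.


Kc = [C][D]/([A][B]^2)
= (0.2^1 × 5.4^1)/(6.3^1 × 0.2^2)
= 1.08/0.252
= 4.286

4.286


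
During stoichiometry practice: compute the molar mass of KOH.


M(KOH) = 1×39.1 + 1×16.0 + 1×1.008
= 39.1 + 16.0 + 1.01
= 56.11 g/mol

56.11 g/mol


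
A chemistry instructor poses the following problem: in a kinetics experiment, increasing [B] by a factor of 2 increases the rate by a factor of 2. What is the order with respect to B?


rate ∝ [B]^n
2^n = 2 → n = 1
Order in B: 1

1


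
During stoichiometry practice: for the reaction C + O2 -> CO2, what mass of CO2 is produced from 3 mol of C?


Mole ratio CO2:C = 1:1
n(CO2) = 3 × 1/1 = 3.000 mol
mass = 3.000 × 44.01 = 132.03 g

132.03 g


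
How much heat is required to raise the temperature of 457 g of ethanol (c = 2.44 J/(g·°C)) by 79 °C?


q = mcΔT = 457 × 2.44 × 79
= 88091.32 J

88091.32 J


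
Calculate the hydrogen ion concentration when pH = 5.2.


[H+] = 10^(-pH) = 10^(-5.2)
= 6.31×10^-6 M

6.31×10^-6 M


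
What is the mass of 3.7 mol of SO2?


M(SO2) = 64.07 g/mol
mass = n × M = 3.7 × 64.07 = 237.06 g

237.06 g


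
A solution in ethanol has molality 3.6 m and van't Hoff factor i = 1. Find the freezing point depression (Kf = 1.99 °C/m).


ΔTf = Kf × m × i
= 1.99 × 3.6 × 1
= 7.164 °C

7.164 °C


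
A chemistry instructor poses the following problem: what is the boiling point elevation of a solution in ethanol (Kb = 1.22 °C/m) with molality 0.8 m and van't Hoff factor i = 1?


ΔTb = Kb × m × i
= 1.22 × 0.8 × 1
= 0.976 °C

0.976 °C


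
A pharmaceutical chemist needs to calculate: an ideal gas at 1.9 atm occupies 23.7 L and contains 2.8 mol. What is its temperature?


PV = nRT  (R = 0.08206 L·atm/(mol·K))
T = PV/(nR) = 1.9×23.7/(2.8×0.08206)
= 45.03/0.229768
= 195.98 K

195.98 K


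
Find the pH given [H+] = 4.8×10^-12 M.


pH = -log10([H+]) = -log10(4.8×10^-12)
= 12 - log10(4.8)
= 12 - 0.68
= 11.32

11.32


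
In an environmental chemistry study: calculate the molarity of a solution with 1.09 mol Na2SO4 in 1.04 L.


M = n/V = 1.09/1.04 = 1.048 mol/L

1.048 M


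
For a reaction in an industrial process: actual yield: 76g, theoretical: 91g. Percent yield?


% yield = actual/theoretical × 100
= 76/91 × 100
= 83.52%

83.52%


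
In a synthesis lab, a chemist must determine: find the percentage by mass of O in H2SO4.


M(H2SO4) = 2×1.008 + 1×32.07 + 4×16.0 = 98.086 g/mol
Mass of O = 4 × 16.0 = 64.00 g/mol
% O = 64.00/98.086 × 100 = 65.25%

65.25%


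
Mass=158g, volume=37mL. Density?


ρ = mass/volume
= 158/37
= 4.27 g/mL

4.27 g/mL


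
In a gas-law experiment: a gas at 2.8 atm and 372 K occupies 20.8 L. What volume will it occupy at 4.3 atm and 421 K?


P1V1/T1 = P2V2/T2
V2 = P1V1T2/(T1P2)
= 2.8×20.8×421/(372×4.3)
= 15.328 L

15.328 L


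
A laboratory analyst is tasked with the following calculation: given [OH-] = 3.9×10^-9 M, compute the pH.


pOH = -log10([OH-]) = -log10(3.9×10^-9)
= 9 - log10(3.9) = 8.41
pH = 14 - pOH = 14 - 8.41 = 5.59

5.59


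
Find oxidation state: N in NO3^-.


x + 3(-2) = -1, so x = +5
Oxidation number: +5

+5


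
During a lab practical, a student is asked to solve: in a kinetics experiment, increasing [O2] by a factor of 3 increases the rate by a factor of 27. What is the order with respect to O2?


rate ∝ [O2]^n
3^n = 27 → n = 3
Order in O2: 3

3


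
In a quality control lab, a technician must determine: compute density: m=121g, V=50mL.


ρ = mass/volume
= 121/50
= 2.42 g/mL

2.42 g/mL


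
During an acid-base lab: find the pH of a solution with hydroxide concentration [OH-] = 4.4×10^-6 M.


pOH = -log10([OH-]) = -log10(4.4×10^-6)
= 6 - log10(4.4) = 5.36
pH = 14 - pOH = 14 - 5.36 = 8.64

8.64


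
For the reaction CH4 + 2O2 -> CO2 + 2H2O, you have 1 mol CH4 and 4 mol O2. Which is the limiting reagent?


Mole ratio available / coefficient:
  CH4: 1/1 = 1.000
  O2: 4/2 = 2.000
Smaller ratio is limiting.

CH4


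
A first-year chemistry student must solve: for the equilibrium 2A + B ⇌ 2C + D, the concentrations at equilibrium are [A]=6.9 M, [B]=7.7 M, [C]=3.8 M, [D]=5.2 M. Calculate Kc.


Kc = [C]^2[D]/([A]^2[B])
= (3.8^2 × 5.2^1)/(6.9^2 × 7.7^1)
= 75.088/366.597
= 0.2048

0.2048


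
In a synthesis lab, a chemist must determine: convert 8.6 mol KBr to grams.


M(KBr) = 119.0 g/mol
mass = n × M = 8.6 × 119.0 = 1023.40 g

1023.40 g


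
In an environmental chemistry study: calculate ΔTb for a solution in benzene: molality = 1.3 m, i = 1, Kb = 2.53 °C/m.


ΔTb = Kb × m × i
= 2.53 × 1.3 × 1
= 3.289 °C

3.289 °C


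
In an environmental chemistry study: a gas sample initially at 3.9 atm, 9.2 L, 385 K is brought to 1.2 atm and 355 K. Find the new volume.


P1V1/T1 = P2V2/T2
V2 = P1V1T2/(T1P2)
= 3.9×9.2×355/(385×1.2)
= 27.57 L

27.57 L


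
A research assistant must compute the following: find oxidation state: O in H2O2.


Peroxide: O is -1
Oxidation number: -1

-1


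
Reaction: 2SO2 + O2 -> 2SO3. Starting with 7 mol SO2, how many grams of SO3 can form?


Mole ratio SO3:SO2 = 2:2
n(SO3) = 7 × 2/2 = 7.000 mol
mass = 7.000 × 80.07 = 560.49 g

560.49 g


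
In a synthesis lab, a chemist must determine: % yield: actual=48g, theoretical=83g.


% yield = actual/theoretical × 100
= 48/83 × 100
= 57.83%

57.83%


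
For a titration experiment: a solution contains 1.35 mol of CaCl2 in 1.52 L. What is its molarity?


M = n/V = 1.35/1.52 = 0.888 mol/L

0.888 M


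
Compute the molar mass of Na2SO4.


M(Na2SO4) = 2×22.99 + 1×32.07 + 4×16.0
= 45.98 + 32.07 + 64.0
= 142.05 g/mol

142.05 g/mol


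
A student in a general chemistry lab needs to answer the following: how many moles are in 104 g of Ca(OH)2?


M(Ca(OH)2) = 74.1 g/mol
n = mass/M = 104/74.1 = 1.4035 mol

1.4035 mol


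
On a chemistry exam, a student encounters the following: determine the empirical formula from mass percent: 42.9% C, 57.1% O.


Assume 100 g sample. Moles of each element:
  C: 42.9/12.01 = 3.572 mol
  O: 57.1/16.0 = 3.569 mol
Divide by smallest (3.569):
  C: 3.572/3.569 = 1.0
  O: 3.569/3.569 = 1.0
Empirical formula: CO

CO


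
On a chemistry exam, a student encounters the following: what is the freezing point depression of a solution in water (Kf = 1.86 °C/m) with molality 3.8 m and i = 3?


ΔTf = Kf × m × i
= 1.86 × 3.8 × 3
= 21.204 °C

21.204 °C


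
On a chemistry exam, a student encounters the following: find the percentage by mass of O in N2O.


M(N2O) = 2×14.01 + 1×16.0 = 44.02 g/mol
Mass of O = 1 × 16.0 = 16.00 g/mol
% O = 16.00/44.02 × 100 = 36.35%

36.35%


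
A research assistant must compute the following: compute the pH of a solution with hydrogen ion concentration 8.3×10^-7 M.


pH = -log10([H+]) = -log10(8.3×10^-7)
= 7 - log10(8.3)
= 7 - 0.92
= 6.08

6.08


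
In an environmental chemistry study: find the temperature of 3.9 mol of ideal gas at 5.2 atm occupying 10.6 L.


PV = nRT  (R = 0.08206 L·atm/(mol·K))
T = PV/(nR) = 5.2×10.6/(3.9×0.08206)
= 55.12/0.320034
= 172.23 K

172.23 K


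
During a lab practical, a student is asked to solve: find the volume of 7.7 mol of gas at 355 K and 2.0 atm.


PV = nRT  (R = 0.08206 L·atm/(mol·K))
V = nRT/P = 7.7×0.08206×355/2.0
= 112.156 L

112.156 L


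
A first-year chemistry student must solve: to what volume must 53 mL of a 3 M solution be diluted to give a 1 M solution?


C1V1 = C2V2
3 × 53 = 1 × V2
V2 = 159/1 = 159.0 mL

159.0 mL


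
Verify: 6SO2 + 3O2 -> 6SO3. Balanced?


Equation: 6SO2 + 3O2 -> 6SO3
Check atoms: O: 18=18, S: 6=6
Balanced

Yes, balanced


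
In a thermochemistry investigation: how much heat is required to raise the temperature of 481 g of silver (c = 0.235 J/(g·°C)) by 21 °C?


q = mcΔT = 481 × 0.235 × 21
= 2373.74 J

2373.74 J


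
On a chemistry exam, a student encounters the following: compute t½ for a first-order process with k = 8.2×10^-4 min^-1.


t½ = ln2/k = 0.693147/(8.2×10^-4 min^-1)
= 845.3 min

845.3 min


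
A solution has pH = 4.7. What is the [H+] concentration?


[H+] = 10^(-pH) = 10^(-4.7)
= 2.0×10^-5 M

2.0×10^-5 M


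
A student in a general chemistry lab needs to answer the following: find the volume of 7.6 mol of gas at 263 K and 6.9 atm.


PV = nRT  (R = 0.08206 L·atm/(mol·K))
V = nRT/P = 7.6×0.08206×263/6.9
= 23.771 L

23.771 L


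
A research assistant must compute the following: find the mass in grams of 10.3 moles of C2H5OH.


M(C2H5OH) = 46.07 g/mol
mass = n × M = 10.3 × 46.07 = 474.52 g

474.52 g


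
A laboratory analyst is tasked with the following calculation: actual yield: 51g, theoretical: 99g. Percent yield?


% yield = actual/theoretical × 100
= 51/99 × 100
= 51.52%

51.52%


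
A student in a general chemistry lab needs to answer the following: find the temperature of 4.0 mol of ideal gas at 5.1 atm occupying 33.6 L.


PV = nRT  (R = 0.08206 L·atm/(mol·K))
T = PV/(nR) = 5.1×33.6/(4.0×0.08206)
= 171.36/0.328240
= 522.06 K

522.06 K


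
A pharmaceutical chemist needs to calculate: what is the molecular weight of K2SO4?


M(K2SO4) = 2×39.1 + 1×32.07 + 4×16.0
= 78.2 + 32.07 + 64.0
= 174.27 g/mol

174.27 g/mol


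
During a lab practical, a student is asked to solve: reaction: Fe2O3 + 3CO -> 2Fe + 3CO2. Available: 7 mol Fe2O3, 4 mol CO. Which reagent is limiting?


Mole ratio available / coefficient:
  Fe2O3: 7/1 = 7.000
  CO: 4/3 = 1.333
Smaller ratio is limiting.

CO


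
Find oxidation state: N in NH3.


x + 3(+1) = 0, so x = -3
Oxidation number: -3

-3


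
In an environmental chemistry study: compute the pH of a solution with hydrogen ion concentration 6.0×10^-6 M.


pH = -log10([H+]) = -log10(6.0×10^-6)
= 6 - log10(6.0)
= 6 - 0.78
= 5.22

5.22


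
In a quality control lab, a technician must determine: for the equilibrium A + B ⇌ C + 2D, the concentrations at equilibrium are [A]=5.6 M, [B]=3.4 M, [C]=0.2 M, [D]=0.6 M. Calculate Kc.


Kc = [C][D]^2/([A][B])
= (0.2^1 × 0.6^2)/(5.6^1 × 3.4^1)
= 0.072/19.04
= 0.003782

0.003782


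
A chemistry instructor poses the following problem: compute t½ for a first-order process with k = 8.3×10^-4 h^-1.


t½ = ln2/k = 0.693147/(8.3×10^-4 h^-1)
= 835.1 h

835.1 h


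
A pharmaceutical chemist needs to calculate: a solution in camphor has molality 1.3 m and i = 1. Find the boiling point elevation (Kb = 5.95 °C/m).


ΔTb = Kb × m × i
= 5.95 × 1.3 × 1
= 7.735 °C

7.735 °C


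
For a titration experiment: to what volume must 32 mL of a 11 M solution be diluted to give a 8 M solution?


C1V1 = C2V2
11 × 32 = 8 × V2
V2 = 352/8 = 44.0 mL

44.0 mL


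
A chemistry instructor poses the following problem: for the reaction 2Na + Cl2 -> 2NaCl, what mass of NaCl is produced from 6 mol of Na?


Mole ratio NaCl:Na = 2:2
n(NaCl) = 6 × 2/2 = 6.000 mol
mass = 6.000 × 58.44 = 350.64 g

350.64 g


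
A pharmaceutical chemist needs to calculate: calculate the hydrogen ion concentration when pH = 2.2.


[H+] = 10^(-pH) = 10^(-2.2)
= 6.31×10^-3 M

6.31×10^-3 M


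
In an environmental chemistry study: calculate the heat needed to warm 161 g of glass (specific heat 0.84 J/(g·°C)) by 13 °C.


q = mcΔT = 161 × 0.84 × 13
= 1758.12 J

1758.12 J


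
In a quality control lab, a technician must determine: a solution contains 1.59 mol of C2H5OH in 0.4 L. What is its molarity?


M = n/V = 1.59/0.4 = 3.975 mol/L

3.975 M


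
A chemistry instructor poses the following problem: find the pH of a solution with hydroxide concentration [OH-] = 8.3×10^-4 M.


pOH = -log10([OH-]) = -log10(8.3×10^-4)
= 4 - log10(8.3) = 3.08
pH = 14 - pOH = 14 - 3.08 = 10.92

10.92


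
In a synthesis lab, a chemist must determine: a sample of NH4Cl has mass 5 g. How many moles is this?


M(NH4Cl) = 53.49 g/mol
n = mass/M = 5/53.49 = 0.0935 mol

0.0935 mol


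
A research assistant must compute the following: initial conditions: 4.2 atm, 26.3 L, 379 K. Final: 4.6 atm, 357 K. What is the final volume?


P1V1/T1 = P2V2/T2
V2 = P1V1T2/(T1P2)
= 4.2×26.3×357/(379×4.6)
= 22.619 L

22.619 L


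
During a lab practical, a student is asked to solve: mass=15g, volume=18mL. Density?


ρ = mass/volume
= 15/18
= 0.833 g/mL

0.833 g/mL


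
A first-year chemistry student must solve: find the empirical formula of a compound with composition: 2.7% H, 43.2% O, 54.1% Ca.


Assume 100 g sample. Moles of each element:
  H: 2.7/1.008 = 2.679 mol
  O: 43.2/16.0 = 2.7 mol
  Ca: 54.1/40.08 = 1.35 mol
Divide by smallest (1.35):
  H: 2.679/1.35 = 1.98
  O: 2.7/1.35 = 2.0
  Ca: 1.35/1.35 = 1.0
Empirical formula: CaO2H2

CaO2H2


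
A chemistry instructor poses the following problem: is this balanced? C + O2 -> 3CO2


Equation: C + O2 -> 3CO2
Check atoms: C: 1≠3, O: 2≠6
Not balanced

No, not balanced


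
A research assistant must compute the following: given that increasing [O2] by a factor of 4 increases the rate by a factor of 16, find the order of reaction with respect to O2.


rate ∝ [O2]^n
4^n = 16 → n = 2
Order in O2: 2

2


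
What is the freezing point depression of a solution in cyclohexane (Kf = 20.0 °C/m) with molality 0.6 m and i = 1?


ΔTf = Kf × m × i
= 20.0 × 0.6 × 1
= 12.0 °C

12.0 °C


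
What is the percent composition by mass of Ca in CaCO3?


M(CaCO3) = 1×40.08 + 1×12.01 + 3×16.0 = 100.09 g/mol
Mass of Ca = 1 × 40.08 = 40.08 g/mol
% Ca = 40.08/100.09 × 100 = 40.04%

40.04%


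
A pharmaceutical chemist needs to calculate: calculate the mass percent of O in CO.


M(CO) = 1×12.01 + 1×16.0 = 28.01 g/mol
Mass of O = 1 × 16.0 = 16.00 g/mol
% O = 16.00/28.01 × 100 = 57.12%

57.12%


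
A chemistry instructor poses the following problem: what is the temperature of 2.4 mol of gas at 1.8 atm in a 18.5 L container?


PV = nRT  (R = 0.08206 L·atm/(mol·K))
T = PV/(nR) = 1.8×18.5/(2.4×0.08206)
= 33.30/0.196944
= 169.08 K

169.08 K


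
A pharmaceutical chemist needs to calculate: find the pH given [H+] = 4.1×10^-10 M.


pH = -log10([H+]) = -log10(4.1×10^-10)
= 10 - log10(4.1)
= 10 - 0.61
= 9.39

9.39


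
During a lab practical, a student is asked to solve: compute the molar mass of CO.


M(CO) = 1×12.01 + 1×16.0
= 12.01 + 16.0
= 28.01 g/mol

28.01 g/mol


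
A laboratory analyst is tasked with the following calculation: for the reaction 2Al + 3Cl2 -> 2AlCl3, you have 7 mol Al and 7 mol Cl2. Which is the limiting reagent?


Mole ratio available / coefficient:
  Al: 7/2 = 3.500
  Cl2: 7/3 = 2.333
Smaller ratio is limiting.

Cl2


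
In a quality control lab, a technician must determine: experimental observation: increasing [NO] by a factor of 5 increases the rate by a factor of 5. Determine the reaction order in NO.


rate ∝ [NO]^n
5^n = 5 → n = 1
Order in NO: 1

1


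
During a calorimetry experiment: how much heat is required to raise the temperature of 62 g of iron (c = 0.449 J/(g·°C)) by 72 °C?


q = mcΔT = 62 × 0.449 × 72
= 2004.34 J

2004.34 J


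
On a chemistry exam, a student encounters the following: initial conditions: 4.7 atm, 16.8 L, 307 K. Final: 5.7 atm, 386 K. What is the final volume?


P1V1/T1 = P2V2/T2
V2 = P1V1T2/(T1P2)
= 4.7×16.8×386/(307×5.7)
= 17.417 L

17.417 L


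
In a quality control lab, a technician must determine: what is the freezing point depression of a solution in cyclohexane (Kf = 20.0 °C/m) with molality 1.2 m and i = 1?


ΔTf = Kf × m × i
= 20.0 × 1.2 × 1
= 24.0 °C

24.0 °C


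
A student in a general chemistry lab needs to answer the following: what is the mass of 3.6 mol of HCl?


M(HCl) = 36.46 g/mol
mass = n × M = 3.6 × 36.46 = 131.26 g

131.26 g


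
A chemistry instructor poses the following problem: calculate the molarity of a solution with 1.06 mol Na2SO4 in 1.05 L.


M = n/V = 1.06/1.05 = 1.010 mol/L

1.010 M


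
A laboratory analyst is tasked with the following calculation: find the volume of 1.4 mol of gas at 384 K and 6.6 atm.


PV = nRT  (R = 0.08206 L·atm/(mol·K))
V = nRT/P = 1.4×0.08206×384/6.6
= 6.684 L

6.684 L


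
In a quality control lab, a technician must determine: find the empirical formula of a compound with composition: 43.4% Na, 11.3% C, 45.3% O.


Assume 100 g sample. Moles of each element:
  Na: 43.4/22.99 = 1.888 mol
  C: 11.3/12.01 = 0.941 mol
  O: 45.3/16.0 = 2.831 mol
Divide by smallest (0.941):
  Na: 1.888/0.941 = 2.01
  C: 0.941/0.941 = 1.0
  O: 2.831/0.941 = 3.01
Empirical formula: Na2CO3

Na2CO3


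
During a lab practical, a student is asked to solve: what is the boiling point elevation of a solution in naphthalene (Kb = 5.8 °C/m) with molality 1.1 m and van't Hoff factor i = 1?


ΔTb = Kb × m × i
= 5.8 × 1.1 × 1
= 6.38 °C

6.38 °C


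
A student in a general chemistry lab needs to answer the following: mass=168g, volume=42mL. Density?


ρ = mass/volume
= 168/42
= 4.0 g/mL

4.0 g/mL


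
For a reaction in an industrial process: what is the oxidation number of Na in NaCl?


Group 1 metal: +1
Oxidation number: +1

+1


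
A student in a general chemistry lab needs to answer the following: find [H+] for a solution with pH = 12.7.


[H+] = 10^(-pH) = 10^(-12.7)
= 2.0×10^-13 M

2.0×10^-13 M


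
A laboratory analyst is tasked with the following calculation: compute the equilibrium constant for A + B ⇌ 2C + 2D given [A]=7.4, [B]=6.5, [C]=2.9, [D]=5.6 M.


Kc = [C]^2[D]^2/([A][B])
= (2.9^2 × 5.6^2)/(7.4^1 × 6.5^1)
= 263.7376/48.1
= 5.483

5.483


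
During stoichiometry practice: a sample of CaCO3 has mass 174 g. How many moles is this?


M(CaCO3) = 100.09 g/mol
n = mass/M = 174/100.09 = 1.7384 mol

1.7384 mol


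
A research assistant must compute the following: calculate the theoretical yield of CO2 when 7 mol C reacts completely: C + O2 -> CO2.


Mole ratio CO2:C = 1:1
n(CO2) = 7 × 1/1 = 7.000 mol
mass = 7.000 × 44.01 = 308.07 g

308.07 g


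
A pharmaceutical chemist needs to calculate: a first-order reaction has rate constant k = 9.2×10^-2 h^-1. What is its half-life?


t½ = ln2/k = 0.693147/(9.2×10^-2 h^-1)
= 7.534 h

7.534 h


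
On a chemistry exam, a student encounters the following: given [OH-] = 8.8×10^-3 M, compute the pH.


pOH = -log10([OH-]) = -log10(8.8×10^-3)
= 3 - log10(8.8) = 2.06
pH = 14 - pOH = 14 - 2.06 = 11.94

11.94


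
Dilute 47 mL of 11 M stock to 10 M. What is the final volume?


C1V1 = C2V2
11 × 47 = 10 × V2
V2 = 517/10 = 51.7 mL

51.7 mL


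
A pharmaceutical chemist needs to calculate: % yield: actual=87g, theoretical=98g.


% yield = actual/theoretical × 100
= 87/98 × 100
= 88.78%

88.78%


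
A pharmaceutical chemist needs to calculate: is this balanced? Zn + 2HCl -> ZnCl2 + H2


Equation: Zn + 2HCl -> ZnCl2 + H2
Check atoms: Cl: 2=2, H: 2=2, Zn: 1=1
Balanced

Yes, balanced


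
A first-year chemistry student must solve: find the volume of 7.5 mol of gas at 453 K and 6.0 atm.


PV = nRT  (R = 0.08206 L·atm/(mol·K))
V = nRT/P = 7.5×0.08206×453/6.0
= 46.466 L

46.466 L


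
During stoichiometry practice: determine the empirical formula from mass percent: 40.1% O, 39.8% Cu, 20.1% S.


Assume 100 g sample. Moles of each element:
  O: 40.1/16.0 = 2.506 mol
  Cu: 39.8/63.55 = 0.626 mol
  S: 20.1/32.07 = 0.627 mol
Divide by smallest (0.626):
  O: 2.506/0.626 = 4.0
  Cu: 0.626/0.626 = 1.0
  S: 0.627/0.626 = 1.0
Empirical formula: CuSO4

CuSO4


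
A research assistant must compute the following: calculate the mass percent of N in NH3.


M(NH3) = 1×14.01 + 3×1.008 = 17.034 g/mol
Mass of N = 1 × 14.01 = 14.01 g/mol
% N = 14.01/17.034 × 100 = 82.25%

82.25%


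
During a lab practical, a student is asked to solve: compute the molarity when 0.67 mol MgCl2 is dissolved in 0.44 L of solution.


M = n/V = 0.67/0.44 = 1.523 mol/L

1.523 M


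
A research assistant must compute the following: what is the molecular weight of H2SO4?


M(H2SO4) = 2×1.008 + 1×32.07 + 4×16.0
= 2.02 + 32.07 + 64.0
= 98.09 g/mol

98.09 g/mol


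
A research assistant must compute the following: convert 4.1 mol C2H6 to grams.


M(C2H6) = 30.07 g/mol
mass = n × M = 4.1 × 30.07 = 123.29 g

123.29 g


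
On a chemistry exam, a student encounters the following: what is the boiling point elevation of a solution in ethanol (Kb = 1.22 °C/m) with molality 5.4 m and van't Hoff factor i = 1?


ΔTb = Kb × m × i
= 1.22 × 5.4 × 1
= 6.588 °C

6.588 °C


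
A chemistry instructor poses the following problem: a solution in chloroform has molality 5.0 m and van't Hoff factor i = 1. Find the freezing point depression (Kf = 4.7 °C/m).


ΔTf = Kf × m × i
= 4.7 × 5.0 × 1
= 23.5 °C

23.5 °C


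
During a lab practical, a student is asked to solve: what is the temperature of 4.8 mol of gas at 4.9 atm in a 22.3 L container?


PV = nRT  (R = 0.08206 L·atm/(mol·K))
T = PV/(nR) = 4.9×22.3/(4.8×0.08206)
= 109.27/0.393888
= 277.41 K

277.41 K


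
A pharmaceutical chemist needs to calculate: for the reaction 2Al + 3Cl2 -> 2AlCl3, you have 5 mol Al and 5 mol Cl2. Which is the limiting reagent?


Mole ratio available / coefficient:
  Al: 5/2 = 2.500
  Cl2: 5/3 = 1.667
Smaller ratio is limiting.

Cl2


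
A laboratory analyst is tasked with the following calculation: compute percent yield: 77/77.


% yield = actual/theoretical × 100
= 77/77 × 100
= 100.0%

100.0%


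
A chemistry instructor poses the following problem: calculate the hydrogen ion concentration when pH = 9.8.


[H+] = 10^(-pH) = 10^(-9.8)
= 1.58×10^-10 M

1.58×10^-10 M


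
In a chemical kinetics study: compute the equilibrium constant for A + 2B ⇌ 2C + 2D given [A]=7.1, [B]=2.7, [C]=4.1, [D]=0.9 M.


Kc = [C]^2[D]^2/([A][B]^2)
= (4.1^2 × 0.9^2)/(7.1^1 × 2.7^2)
= 13.6161/51.759
= 0.2631

0.2631


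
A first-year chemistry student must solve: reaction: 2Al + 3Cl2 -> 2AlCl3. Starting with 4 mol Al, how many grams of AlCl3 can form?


Mole ratio AlCl3:Al = 2:2
n(AlCl3) = 4 × 2/2 = 4.000 mol
mass = 4.000 × 133.33 = 533.32 g

533.32 g


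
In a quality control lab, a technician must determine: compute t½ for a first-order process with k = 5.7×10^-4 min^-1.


t½ = ln2/k = 0.693147/(5.7×10^-4 min^-1)
= 1216 min

1216 min


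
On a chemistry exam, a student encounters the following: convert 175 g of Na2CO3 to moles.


M(Na2CO3) = 105.99 g/mol
n = mass/M = 175/105.99 = 1.6511 mol

1.6511 mol


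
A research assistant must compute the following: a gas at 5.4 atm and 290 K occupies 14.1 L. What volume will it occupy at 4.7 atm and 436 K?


P1V1/T1 = P2V2/T2
V2 = P1V1T2/(T1P2)
= 5.4×14.1×436/(290×4.7)
= 24.356 L

24.356 L


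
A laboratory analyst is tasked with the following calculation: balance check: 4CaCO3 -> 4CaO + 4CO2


Equation: 4CaCO3 -> 4CaO + 4CO2
Check atoms: C: 4=4, Ca: 4=4, O: 12=12
Balanced

Yes, balanced


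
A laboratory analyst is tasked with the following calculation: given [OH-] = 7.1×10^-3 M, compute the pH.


pOH = -log10([OH-]) = -log10(7.1×10^-3)
= 3 - log10(7.1) = 2.15
pH = 14 - pOH = 14 - 2.15 = 11.85

11.85


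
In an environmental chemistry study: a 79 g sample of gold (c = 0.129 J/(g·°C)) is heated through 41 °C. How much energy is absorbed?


q = mcΔT = 79 × 0.129 × 41
= 417.83 J

417.83 J


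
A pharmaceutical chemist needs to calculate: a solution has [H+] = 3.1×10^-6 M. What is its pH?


pH = -log10([H+]) = -log10(3.1×10^-6)
= 6 - log10(3.1)
= 6 - 0.49
= 5.51

5.51


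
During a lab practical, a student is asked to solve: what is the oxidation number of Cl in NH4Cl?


halide: -1
Oxidation number: -1

-1


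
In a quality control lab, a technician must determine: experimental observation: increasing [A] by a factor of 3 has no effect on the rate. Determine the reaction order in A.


rate ∝ [A]^n
rate ∝ [A]^0
Order in A: 0

0


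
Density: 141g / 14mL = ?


ρ = mass/volume
= 141/14
= 10.071 g/mL

10.071 g/mL


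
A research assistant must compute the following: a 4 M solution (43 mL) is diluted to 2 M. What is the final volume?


C1V1 = C2V2
4 × 43 = 2 × V2
V2 = 172/2 = 86.0 mL

86.0 mL


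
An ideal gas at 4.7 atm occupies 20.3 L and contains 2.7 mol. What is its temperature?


PV = nRT  (R = 0.08206 L·atm/(mol·K))
T = PV/(nR) = 4.7×20.3/(2.7×0.08206)
= 95.41/0.221562
= 430.62 K

430.62 K


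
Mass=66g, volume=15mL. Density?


ρ = mass/volume
= 66/15
= 4.4 g/mL

4.4 g/mL


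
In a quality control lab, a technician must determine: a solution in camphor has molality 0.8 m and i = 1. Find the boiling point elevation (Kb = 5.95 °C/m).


ΔTb = Kb × m × i
= 5.95 × 0.8 × 1
= 4.76 °C

4.76 °C


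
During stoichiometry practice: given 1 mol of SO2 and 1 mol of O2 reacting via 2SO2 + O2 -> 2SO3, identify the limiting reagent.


Mole ratio available / coefficient:
  SO2: 1/2 = 0.500
  O2: 1/1 = 1.000
Smaller ratio is limiting.

SO2


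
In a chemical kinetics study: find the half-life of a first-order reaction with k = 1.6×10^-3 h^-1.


t½ = ln2/k = 0.693147/(1.6×10^-3 h^-1)
= 433.2 h

433.2 h


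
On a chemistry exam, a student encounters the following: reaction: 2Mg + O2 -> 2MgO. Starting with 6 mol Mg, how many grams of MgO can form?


Mole ratio MgO:Mg = 2:2
n(MgO) = 6 × 2/2 = 6.000 mol
mass = 6.000 × 40.31 = 241.86 g

241.86 g


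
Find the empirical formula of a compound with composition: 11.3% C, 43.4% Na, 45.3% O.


Assume 100 g sample. Moles of each element:
  C: 11.3/12.01 = 0.941 mol
  Na: 43.4/22.99 = 1.888 mol
  O: 45.3/16.0 = 2.831 mol
Divide by smallest (0.941):
  C: 0.941/0.941 = 1.0
  Na: 1.888/0.941 = 2.01
  O: 2.831/0.941 = 3.01
Empirical formula: Na2CO3

Na2CO3


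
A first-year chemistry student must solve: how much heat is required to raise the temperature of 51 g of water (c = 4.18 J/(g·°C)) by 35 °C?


q = mcΔT = 51 × 4.18 × 35
= 7461.30 J

7461.30 J


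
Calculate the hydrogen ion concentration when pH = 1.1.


[H+] = 10^(-pH) = 10^(-1.1)
= 7.94×10^-2 M

7.94×10^-2 M


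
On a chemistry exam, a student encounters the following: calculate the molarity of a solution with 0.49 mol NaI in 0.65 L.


M = n/V = 0.49/0.65 = 0.754 mol/L

0.754 M


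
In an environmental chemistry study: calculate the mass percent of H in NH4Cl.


M(NH4Cl) = 1×14.01 + 4×1.008 + 1×35.45 = 53.492 g/mol
Mass of H = 4 × 1.008 = 4.032 g/mol
% H = 4.032/53.492 × 100 = 7.54%

7.54%


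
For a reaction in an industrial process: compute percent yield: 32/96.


% yield = actual/theoretical × 100
= 32/96 × 100
= 33.33%

33.33%


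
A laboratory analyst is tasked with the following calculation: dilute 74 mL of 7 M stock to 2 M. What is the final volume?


C1V1 = C2V2
7 × 74 = 2 × V2
V2 = 518/2 = 259.0 mL

259.0 mL


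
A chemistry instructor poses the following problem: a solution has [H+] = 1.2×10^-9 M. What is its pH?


pH = -log10([H+]) = -log10(1.2×10^-9)
= 9 - log10(1.2)
= 9 - 0.08
= 8.92

8.92


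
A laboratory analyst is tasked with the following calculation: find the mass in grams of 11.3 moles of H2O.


M(H2O) = 18.02 g/mol
mass = n × M = 11.3 × 18.02 = 203.63 g

203.63 g


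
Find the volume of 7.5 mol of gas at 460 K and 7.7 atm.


PV = nRT  (R = 0.08206 L·atm/(mol·K))
V = nRT/P = 7.5×0.08206×460/7.7
= 36.767 L

36.767 L


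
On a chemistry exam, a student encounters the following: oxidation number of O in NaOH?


O is usually -2
Oxidation number: -2

-2


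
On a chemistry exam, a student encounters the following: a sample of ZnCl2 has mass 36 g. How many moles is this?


M(ZnCl2) = 136.28 g/mol
n = mass/M = 36/136.28 = 0.2642 mol

0.2642 mol


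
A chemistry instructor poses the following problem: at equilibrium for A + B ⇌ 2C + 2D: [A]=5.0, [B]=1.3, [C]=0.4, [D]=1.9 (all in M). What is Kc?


Kc = [C]^2[D]^2/([A][B])
= (0.4^2 × 1.9^2)/(5.0^1 × 1.3^1)
= 0.5776/6.5
= 0.08886

0.08886


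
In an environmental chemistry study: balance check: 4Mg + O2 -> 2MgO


Equation: 4Mg + O2 -> 2MgO
Check atoms: Mg: 4≠2, O: 2=2
Not balanced

No, not balanced


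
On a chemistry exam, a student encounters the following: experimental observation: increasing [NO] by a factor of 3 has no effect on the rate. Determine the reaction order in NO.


rate ∝ [NO]^n
rate ∝ [NO]^0
Order in NO: 0

0


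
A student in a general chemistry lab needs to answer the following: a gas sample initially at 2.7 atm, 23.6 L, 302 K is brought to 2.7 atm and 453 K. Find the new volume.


P1V1/T1 = P2V2/T2
V2 = P1V1T2/(T1P2)
= 2.7×23.6×453/(302×2.7)
= 35.4 L

35.4 L


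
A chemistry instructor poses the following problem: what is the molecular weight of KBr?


M(KBr) = 1×39.1 + 1×79.9
= 39.1 + 79.9
= 119.0 g/mol

119.0 g/mol


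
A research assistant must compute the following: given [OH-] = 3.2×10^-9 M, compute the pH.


pOH = -log10([OH-]) = -log10(3.2×10^-9)
= 9 - log10(3.2) = 8.49
pH = 14 - pOH = 14 - 8.49 = 5.51

5.51


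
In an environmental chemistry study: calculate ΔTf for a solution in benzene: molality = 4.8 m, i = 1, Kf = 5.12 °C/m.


ΔTf = Kf × m × i
= 5.12 × 4.8 × 1
= 24.576 °C

24.576 °C


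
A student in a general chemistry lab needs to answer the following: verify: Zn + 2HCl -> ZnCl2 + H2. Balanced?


Equation: Zn + 2HCl -> ZnCl2 + H2
Check atoms: Cl: 2=2, H: 2=2, Zn: 1=1
Balanced

Yes, balanced


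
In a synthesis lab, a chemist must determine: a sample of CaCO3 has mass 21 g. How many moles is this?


M(CaCO3) = 100.09 g/mol
n = mass/M = 21/100.09 = 0.2098 mol

0.2098 mol


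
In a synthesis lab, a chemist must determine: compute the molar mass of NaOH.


M(NaOH) = 1×22.99 + 1×16.0 + 1×1.008
= 22.99 + 16.0 + 1.01
= 40.0 g/mol

40.0 g/mol


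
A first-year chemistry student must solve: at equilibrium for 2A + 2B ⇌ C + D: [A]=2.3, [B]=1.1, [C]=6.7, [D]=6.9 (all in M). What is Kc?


Kc = [C][D]/([A]^2[B]^2)
= (6.7^1 × 6.9^1)/(2.3^2 × 1.1^2)
= 46.23/6.4009
= 7.222

7.222


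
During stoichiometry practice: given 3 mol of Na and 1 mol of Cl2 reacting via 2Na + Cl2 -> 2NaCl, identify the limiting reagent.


Mole ratio available / coefficient:
  Na: 3/2 = 1.500
  Cl2: 1/1 = 1.000
Smaller ratio is limiting.

Cl2


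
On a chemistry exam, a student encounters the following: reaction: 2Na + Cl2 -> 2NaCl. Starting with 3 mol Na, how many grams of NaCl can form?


Mole ratio NaCl:Na = 2:2
n(NaCl) = 3 × 2/2 = 3.000 mol
mass = 3.000 × 58.44 = 175.32 g

175.32 g


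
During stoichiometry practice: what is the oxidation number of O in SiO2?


O is usually -2
Oxidation number: -2

-2


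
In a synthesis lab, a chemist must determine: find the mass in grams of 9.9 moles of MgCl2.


M(MgCl2) = 95.21 g/mol
mass = n × M = 9.9 × 95.21 = 942.58 g

942.58 g


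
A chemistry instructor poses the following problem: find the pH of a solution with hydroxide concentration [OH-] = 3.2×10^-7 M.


pOH = -log10([OH-]) = -log10(3.2×10^-7)
= 7 - log10(3.2) = 6.49
pH = 14 - pOH = 14 - 6.49 = 7.51

7.51


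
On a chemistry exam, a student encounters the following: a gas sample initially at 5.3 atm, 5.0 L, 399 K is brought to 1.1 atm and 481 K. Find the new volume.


P1V1/T1 = P2V2/T2
V2 = P1V1T2/(T1P2)
= 5.3×5.0×481/(399×1.1)
= 29.042 L

29.042 L


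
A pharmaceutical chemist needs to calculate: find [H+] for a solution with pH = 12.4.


[H+] = 10^(-pH) = 10^(-12.4)
= 3.98×10^-13 M

3.98×10^-13 M


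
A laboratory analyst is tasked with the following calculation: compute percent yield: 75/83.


% yield = actual/theoretical × 100
= 75/83 × 100
= 90.36%

90.36%


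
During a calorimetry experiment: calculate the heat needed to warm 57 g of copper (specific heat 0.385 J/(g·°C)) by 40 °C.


q = mcΔT = 57 × 0.385 × 40
= 877.80 J

877.80 J


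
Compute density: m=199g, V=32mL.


ρ = mass/volume
= 199/32
= 6.219 g/mL

6.219 g/mL


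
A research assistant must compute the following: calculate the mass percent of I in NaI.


M(NaI) = 1×22.99 + 1×126.9 = 149.89 g/mol
Mass of I = 1 × 126.9 = 126.90 g/mol
% I = 126.90/149.89 × 100 = 84.66%

84.66%


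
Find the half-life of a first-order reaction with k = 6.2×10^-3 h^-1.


t½ = ln2/k = 0.693147/(6.2×10^-3 h^-1)
= 111.8 h

111.8 h


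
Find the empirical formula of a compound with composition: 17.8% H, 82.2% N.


Assume 100 g sample. Moles of each element:
  H: 17.8/1.008 = 17.659 mol
  N: 82.2/14.01 = 5.867 mol
Divide by smallest (5.867):
  H: 17.659/5.867 = 3.01
  N: 5.867/5.867 = 1.0
Empirical formula: NH3

NH3


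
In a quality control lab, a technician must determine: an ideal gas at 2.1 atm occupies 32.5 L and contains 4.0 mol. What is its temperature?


PV = nRT  (R = 0.08206 L·atm/(mol·K))
T = PV/(nR) = 2.1×32.5/(4.0×0.08206)
= 68.25/0.328240
= 207.93 K

207.93 K


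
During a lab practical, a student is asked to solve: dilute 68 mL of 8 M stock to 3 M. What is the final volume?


C1V1 = C2V2
8 × 68 = 3 × V2
V2 = 544/3 = 181.33 mL

181.33 mL


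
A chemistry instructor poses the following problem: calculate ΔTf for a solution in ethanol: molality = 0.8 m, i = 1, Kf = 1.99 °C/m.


ΔTf = Kf × m × i
= 1.99 × 0.8 × 1
= 1.592 °C

1.592 °C


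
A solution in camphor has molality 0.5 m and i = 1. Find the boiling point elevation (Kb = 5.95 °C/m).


ΔTb = Kb × m × i
= 5.95 × 0.5 × 1
= 2.975 °C

2.975 °C


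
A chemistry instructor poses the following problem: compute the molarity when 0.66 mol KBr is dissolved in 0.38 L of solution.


M = n/V = 0.66/0.38 = 1.737 mol/L

1.737 M


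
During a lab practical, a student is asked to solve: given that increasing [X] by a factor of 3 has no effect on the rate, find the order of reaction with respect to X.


rate ∝ [X]^n
rate ∝ [X]^0
Order in X: 0

0


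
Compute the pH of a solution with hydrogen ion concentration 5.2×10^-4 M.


pH = -log10([H+]) = -log10(5.2×10^-4)
= 4 - log10(5.2)
= 4 - 0.72
= 3.28

3.28


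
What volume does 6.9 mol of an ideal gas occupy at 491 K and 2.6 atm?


PV = nRT  (R = 0.08206 L·atm/(mol·K))
V = nRT/P = 6.9×0.08206×491/2.6
= 106.927 L

106.927 L


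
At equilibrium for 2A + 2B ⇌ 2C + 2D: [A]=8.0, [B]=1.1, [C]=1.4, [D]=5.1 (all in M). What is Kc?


Kc = [C]^2[D]^2/([A]^2[B]^2)
= (1.4^2 × 5.1^2)/(8.0^2 × 1.1^2)
= 50.9796/77.44
= 0.6583

0.6583


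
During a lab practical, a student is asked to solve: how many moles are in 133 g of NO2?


M(NO2) = 46.01 g/mol
n = mass/M = 133/46.01 = 2.8907 mol

2.8907 mol


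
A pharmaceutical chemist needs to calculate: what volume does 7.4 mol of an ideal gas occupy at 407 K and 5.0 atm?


PV = nRT  (R = 0.08206 L·atm/(mol·K))
V = nRT/P = 7.4×0.08206×407/5.0
= 49.43 L

49.43 L


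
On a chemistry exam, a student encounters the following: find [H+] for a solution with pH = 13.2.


[H+] = 10^(-pH) = 10^(-13.2)
= 6.31×10^-14 M

6.31×10^-14 M


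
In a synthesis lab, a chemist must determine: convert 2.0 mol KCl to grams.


M(KCl) = 74.55 g/mol
mass = n × M = 2.0 × 74.55 = 149.10 g

149.10 g


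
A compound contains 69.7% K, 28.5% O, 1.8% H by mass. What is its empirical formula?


Assume 100 g sample. Moles of each element:
  K: 69.7/39.1 = 1.783 mol
  O: 28.5/16.0 = 1.781 mol
  H: 1.8/1.008 = 1.786 mol
Divide by smallest (1.781):
  K: 1.783/1.781 = 1.0
  O: 1.781/1.781 = 1.0
  H: 1.786/1.781 = 1.0
Empirical formula: KOH

KOH


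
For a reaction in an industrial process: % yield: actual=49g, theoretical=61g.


% yield = actual/theoretical × 100
= 49/61 × 100
= 80.33%

80.33%


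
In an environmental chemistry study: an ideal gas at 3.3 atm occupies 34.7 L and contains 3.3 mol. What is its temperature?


PV = nRT  (R = 0.08206 L·atm/(mol·K))
T = PV/(nR) = 3.3×34.7/(3.3×0.08206)
= 114.51/0.270798
= 422.86 K

422.86 K


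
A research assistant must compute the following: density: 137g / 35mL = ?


ρ = mass/volume
= 137/35
= 3.914 g/mL

3.914 g/mL


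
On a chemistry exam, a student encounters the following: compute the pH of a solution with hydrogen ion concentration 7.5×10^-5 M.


pH = -log10([H+]) = -log10(7.5×10^-5)
= 5 - log10(7.5)
= 5 - 0.88
= 4.12

4.12


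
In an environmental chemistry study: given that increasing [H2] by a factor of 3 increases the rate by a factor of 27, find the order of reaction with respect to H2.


rate ∝ [H2]^n
3^n = 27 → n = 3
Order in H2: 3

3


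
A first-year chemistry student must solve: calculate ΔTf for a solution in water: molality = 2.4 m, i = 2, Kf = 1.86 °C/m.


ΔTf = Kf × m × i
= 1.86 × 2.4 × 2
= 8.928 °C

8.928 °C


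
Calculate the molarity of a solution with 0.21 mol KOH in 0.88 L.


M = n/V = 0.21/0.88 = 0.239 mol/L

0.239 M


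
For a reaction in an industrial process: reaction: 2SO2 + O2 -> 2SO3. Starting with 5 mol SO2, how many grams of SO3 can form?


Mole ratio SO3:SO2 = 2:2
n(SO3) = 5 × 2/2 = 5.000 mol
mass = 5.000 × 80.07 = 400.35 g

400.35 g


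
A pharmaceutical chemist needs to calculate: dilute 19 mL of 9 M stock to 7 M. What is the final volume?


C1V1 = C2V2
9 × 19 = 7 × V2
V2 = 171/7 = 24.43 mL

24.43 mL


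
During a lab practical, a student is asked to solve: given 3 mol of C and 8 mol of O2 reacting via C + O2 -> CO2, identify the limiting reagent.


Mole ratio available / coefficient:
  C: 3/1 = 3.000
  O2: 8/1 = 8.000
Smaller ratio is limiting.

C


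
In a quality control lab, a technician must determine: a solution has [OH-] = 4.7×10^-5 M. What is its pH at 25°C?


pOH = -log10([OH-]) = -log10(4.7×10^-5)
= 5 - log10(4.7) = 4.33
pH = 14 - pOH = 14 - 4.33 = 9.67

9.67
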